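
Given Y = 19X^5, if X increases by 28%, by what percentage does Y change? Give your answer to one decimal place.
243.6%

For Y = 19X^5:
If X → X(1 + 0.28)
Then Y → Y · (1 + 0.28)^5
     ≈ Y · 3.4360

Percentage change = ((1 + 0.28)^5 − 1) × 100% ≈ 243.6%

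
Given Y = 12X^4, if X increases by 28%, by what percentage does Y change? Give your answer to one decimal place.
168.4%

For Y = 12X^4:
If X → X(1 + 0.28)
Then Y → Y · (1 + 0.28)^4
     ≈ Y · 2.6844

Percentage change = ((1 + 0.28)^4 − 1) × 100% ≈ 168.4%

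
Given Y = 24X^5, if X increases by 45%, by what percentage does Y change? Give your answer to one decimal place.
541.0%

For Y = 24X^5:
If X → X(1 + 0.45)
Then Y → Y · (1 + 0.45)^5
     ≈ Y · 6.4097

Percentage change = ((1 + 0.45)^5 − 1) × 100% ≈ 541.0%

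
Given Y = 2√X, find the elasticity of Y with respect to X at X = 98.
Elasticity = 1/2

Elasticity = (dY/dX) · (X/Y)

dY/dX = 1/√X
At X = 98: dY/dX = √2/14, Y = 14·√2

Elasticity = (√2/14) · (98 / (14·√2)) = 1/2

Interpretation: for a small percentage change in X, the percentage change in Y is approximately 0.50 times as large.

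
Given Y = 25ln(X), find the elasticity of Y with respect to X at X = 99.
Elasticity = 1/ln(99) ≈ 0.2176

Elasticity = (dY/dX) · (X/Y)

dY/dX = 25/X
At X = 99: dY/dX = 25/99, Y = 25·ln(99)

Elasticity = (25/99) · (99 / (25·ln(99))) = 1/ln(99) ≈ 0.2176

Interpretation: for a small percentage change in X, the percentage change in Y is approximately 0.22 times as large.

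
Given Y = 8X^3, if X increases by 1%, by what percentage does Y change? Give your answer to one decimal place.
3.0%

For Y = 8X^3:
If X → X(1 + 0.01)
Then Y → Y · (1 + 0.01)^3
     ≈ Y · 1.0303

Percentage change = ((1 + 0.01)^3 − 1) × 100% ≈ 3.0%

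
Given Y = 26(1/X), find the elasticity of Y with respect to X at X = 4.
Elasticity = -1

Elasticity = (dY/dX) · (X/Y)

dY/dX = -26/X²
At X = 4: dY/dX = -13/8, Y = 13/2

Elasticity = (-13/8) · (4 / (13/2)) = -1

Interpretation: for a small percentage change in X, the percentage change in Y is approximately -1.00 times as large.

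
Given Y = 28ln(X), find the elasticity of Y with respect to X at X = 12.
Elasticity = 1/ln(12) ≈ 0.4024

Elasticity = (dY/dX) · (X/Y)

dY/dX = 28/X
At X = 12: dY/dX = 7/3, Y = 28·ln(12)

Elasticity = (7/3) · (12 / (28·ln(12))) = 1/ln(12) ≈ 0.4024

Interpretation: for a small percentage change in X, the percentage change in Y is approximately 0.40 times as large.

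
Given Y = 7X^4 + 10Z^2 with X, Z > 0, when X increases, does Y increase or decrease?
Y increases

Taking the partial derivative:
∂Y/∂X = 28X^3

∂Y/∂X = 28X^3 > 0 (assuming positive values)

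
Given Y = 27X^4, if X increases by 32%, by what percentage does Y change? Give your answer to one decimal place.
203.6%

For Y = 27X^4:
If X → X(1 + 0.32)
Then Y → Y · (1 + 0.32)^4
     ≈ Y · 3.0360

Percentage change = ((1 + 0.32)^4 − 1) × 100% ≈ 203.6%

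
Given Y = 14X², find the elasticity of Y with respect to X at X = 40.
Elasticity = 2

Elasticity = (dY/dX) · (X/Y)

dY/dX = 28·X
At X = 40: dY/dX = 1120, Y = 22400

Elasticity = 1120 · (40 / 22400) = 2

Interpretation: for a small percentage change in X, the percentage change in Y is approximately 2.00 times as large.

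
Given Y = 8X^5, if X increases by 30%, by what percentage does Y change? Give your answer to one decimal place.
271.3%

For Y = 8X^5:
If X → X(1 + 0.3)
Then Y → Y · (1 + 0.3)^5
     ≈ Y · 3.7129

Percentage change = ((1 + 0.3)^5 − 1) × 100% ≈ 271.3%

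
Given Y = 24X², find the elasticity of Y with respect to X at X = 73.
Elasticity = 2

Elasticity = (dY/dX) · (X/Y)

dY/dX = 48·X
At X = 73: dY/dX = 3504, Y = 127896

Elasticity = 3504 · (73 / 127896) = 2

Interpretation: for a small percentage change in X, the percentage change in Y is approximately 2.00 times as large.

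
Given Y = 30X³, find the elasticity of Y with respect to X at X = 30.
Elasticity = 3

Elasticity = (dY/dX) · (X/Y)

dY/dX = 90·X²
At X = 30: dY/dX = 81000, Y = 810000

Elasticity = 81000 · (30 / 810000) = 3

Interpretation: for a small percentage change in X, the percentage change in Y is approximately 3.00 times as large.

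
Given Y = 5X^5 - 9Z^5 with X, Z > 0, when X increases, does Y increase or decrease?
Y increases

Taking the partial derivative:
∂Y/∂X = 25X^4

∂Y/∂X = 25X^4 > 0 (assuming positive values)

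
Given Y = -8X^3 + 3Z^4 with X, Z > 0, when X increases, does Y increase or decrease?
Y decreases

Taking the partial derivative:
∂Y/∂X = -24X^2

∂Y/∂X = -24X^2 < 0 (assuming positive values)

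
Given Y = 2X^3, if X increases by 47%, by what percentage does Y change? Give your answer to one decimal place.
217.7%

For Y = 2X^3:
If X → X(1 + 0.47)
Then Y → Y · (1 + 0.47)^3
     ≈ Y · 3.1765

Percentage change = ((1 + 0.47)^3 − 1) × 100% ≈ 217.7%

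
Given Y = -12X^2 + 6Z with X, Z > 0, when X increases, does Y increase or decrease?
Y decreases

Taking the partial derivative:
∂Y/∂X = -24X

∂Y/∂X = -24X < 0 (assuming positive values)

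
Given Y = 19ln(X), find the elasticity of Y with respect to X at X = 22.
Elasticity = 1/ln(22) ≈ 0.3235

Elasticity = (dY/dX) · (X/Y)

dY/dX = 19/X
At X = 22: dY/dX = 19/22, Y = 19·ln(22)

Elasticity = (19/22) · (22 / (19·ln(22))) = 1/ln(22) ≈ 0.3235

Interpretation: for a small percentage change in X, the percentage change in Y is approximately 0.32 times as large.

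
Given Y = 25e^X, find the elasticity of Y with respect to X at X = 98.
Elasticity = 98

Elasticity = (dY/dX) · (X/Y)

dY/dX = 25·e^X
At X = 98: dY/dX = 25·e^98, Y = 25·e^98

Elasticity = (25·e^98) · (98 / (25·e^98)) = 98

Interpretation: for a small percentage change in X, the percentage change in Y is approximately 98.00 times as large.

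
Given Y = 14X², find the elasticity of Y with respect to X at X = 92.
Elasticity = 2

Elasticity = (dY/dX) · (X/Y)

dY/dX = 28·X
At X = 92: dY/dX = 2576, Y = 118496

Elasticity = 2576 · (92 / 118496) = 2

Interpretation: for a small percentage change in X, the percentage change in Y is approximately 2.00 times as large.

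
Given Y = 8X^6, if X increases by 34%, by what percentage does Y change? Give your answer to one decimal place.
478.9%

For Y = 8X^6:
If X → X(1 + 0.34)
Then Y → Y · (1 + 0.34)^6
     ≈ Y · 5.7893

Percentage change = ((1 + 0.34)^6 − 1) × 100% ≈ 478.9%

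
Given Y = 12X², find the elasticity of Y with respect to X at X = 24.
Elasticity = 2

Elasticity = (dY/dX) · (X/Y)

dY/dX = 24·X
At X = 24: dY/dX = 576, Y = 6912

Elasticity = 576 · (24 / 6912) = 2

Interpretation: for a small percentage change in X, the percentage change in Y is approximately 2.00 times as large.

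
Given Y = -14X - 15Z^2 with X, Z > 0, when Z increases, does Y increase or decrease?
Y decreases

Taking the partial derivative:
∂Y/∂Z = -30Z

∂Y/∂Z = -30Z < 0 (assuming positive values)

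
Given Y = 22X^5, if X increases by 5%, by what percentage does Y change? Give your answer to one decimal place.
27.6%

For Y = 22X^5:
If X → X(1 + 0.05)
Then Y → Y · (1 + 0.05)^5
     ≈ Y · 1.2763

Percentage change = ((1 + 0.05)^5 − 1) × 100% ≈ 27.6%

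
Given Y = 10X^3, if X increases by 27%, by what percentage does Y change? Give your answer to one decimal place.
104.8%

For Y = 10X^3:
If X → X(1 + 0.27)
Then Y → Y · (1 + 0.27)^3
     ≈ Y · 2.0484

Percentage change = ((1 + 0.27)^3 − 1) × 100% ≈ 104.8%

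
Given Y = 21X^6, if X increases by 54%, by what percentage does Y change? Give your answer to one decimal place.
1233.9%

For Y = 21X^6:
If X → X(1 + 0.54)
Then Y → Y · (1 + 0.54)^6
     ≈ Y · 13.3390

Percentage change = ((1 + 0.54)^6 − 1) × 100% ≈ 1233.9%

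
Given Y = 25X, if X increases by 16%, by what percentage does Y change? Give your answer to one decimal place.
16.0%

For Y = 25X:
If X → X(1 + 0.16)
Then Y → Y · (1 + 0.16)^1
     = Y · 1.1600

Percentage change = ((1 + 0.16)^1 − 1) × 100% = 16.0%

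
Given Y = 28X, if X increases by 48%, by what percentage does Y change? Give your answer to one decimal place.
48.0%

For Y = 28X:
If X → X(1 + 0.48)
Then Y → Y · (1 + 0.48)^1
     = Y · 1.4800

Percentage change = ((1 + 0.48)^1 − 1) × 100% = 48.0%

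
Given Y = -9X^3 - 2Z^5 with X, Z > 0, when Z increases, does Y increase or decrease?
Y decreases

Taking the partial derivative:
∂Y/∂Z = -10Z^4

∂Y/∂Z = -10Z^4 < 0 (assuming positive values)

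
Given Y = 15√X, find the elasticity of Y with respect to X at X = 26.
Elasticity = 1/2

Elasticity = (dY/dX) · (X/Y)

dY/dX = 15/(2·√X)
At X = 26: dY/dX = 15·√26/52, Y = 15·√26

Elasticity = (15·√26/52) · (26 / (15·√26)) = 1/2

Interpretation: for a small percentage change in X, the percentage change in Y is approximately 0.50 times as large.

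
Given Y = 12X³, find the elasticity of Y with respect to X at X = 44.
Elasticity = 3

Elasticity = (dY/dX) · (X/Y)

dY/dX = 36·X²
At X = 44: dY/dX = 69696, Y = 1022208

Elasticity = 69696 · (44 / 1022208) = 3

Interpretation: for a small percentage change in X, the percentage change in Y is approximately 3.00 times as large.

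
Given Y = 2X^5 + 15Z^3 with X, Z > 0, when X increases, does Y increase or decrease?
Y increases

Taking the partial derivative:
∂Y/∂X = 10X^4

∂Y/∂X = 10X^4 > 0 (assuming positive values)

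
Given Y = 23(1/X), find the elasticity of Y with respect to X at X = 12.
Elasticity = -1

Elasticity = (dY/dX) · (X/Y)

dY/dX = -23/X²
At X = 12: dY/dX = -23/144, Y = 23/12

Elasticity = (-23/144) · (12 / (23/12)) = -1

Interpretation: for a small percentage change in X, the percentage change in Y is approximately -1.00 times as large.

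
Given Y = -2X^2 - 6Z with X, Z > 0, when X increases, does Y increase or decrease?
Y decreases

Taking the partial derivative:
∂Y/∂X = -4X

∂Y/∂X = -4X < 0 (assuming positive values)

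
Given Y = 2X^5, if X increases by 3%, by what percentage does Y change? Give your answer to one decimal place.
15.9%

For Y = 2X^5:
If X → X(1 + 0.03)
Then Y → Y · (1 + 0.03)^5
     ≈ Y · 1.1593

Percentage change = ((1 + 0.03)^5 − 1) × 100% ≈ 15.9%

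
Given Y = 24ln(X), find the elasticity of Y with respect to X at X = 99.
Elasticity = 1/ln(99) ≈ 0.2176

Elasticity = (dY/dX) · (X/Y)

dY/dX = 24/X
At X = 99: dY/dX = 8/33, Y = 24·ln(99)

Elasticity = (8/33) · (99 / (24·ln(99))) = 1/ln(99) ≈ 0.2176

Interpretation: for a small percentage change in X, the percentage change in Y is approximately 0.22 times as large.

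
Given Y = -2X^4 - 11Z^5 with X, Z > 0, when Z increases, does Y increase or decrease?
Y decreases

Taking the partial derivative:
∂Y/∂Z = -55Z^4

∂Y/∂Z = -55Z^4 < 0 (assuming positive values)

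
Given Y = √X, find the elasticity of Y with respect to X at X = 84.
Elasticity = 1/2

Elasticity = (dY/dX) · (X/Y)

dY/dX = 1/(2·√X)
At X = 84: dY/dX = √21/84, Y = 2·√21

Elasticity = (√21/84) · (84 / (2·√21)) = 1/2

Interpretation: for a small percentage change in X, the percentage change in Y is approximately 0.50 times as large.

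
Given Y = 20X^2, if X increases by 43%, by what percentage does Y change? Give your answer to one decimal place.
104.5%

For Y = 20X^2:
If X → X(1 + 0.43)
Then Y → Y · (1 + 0.43)^2
     = Y · 2.0449

Percentage change = ((1 + 0.43)^2 − 1) × 100% ≈ 104.5%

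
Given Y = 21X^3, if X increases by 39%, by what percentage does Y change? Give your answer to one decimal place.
168.6%

For Y = 21X^3:
If X → X(1 + 0.39)
Then Y → Y · (1 + 0.39)^3
     ≈ Y · 2.6856

Percentage change = ((1 + 0.39)^3 − 1) × 100% ≈ 168.6%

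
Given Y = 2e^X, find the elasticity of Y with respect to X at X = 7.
Elasticity = 7

Elasticity = (dY/dX) · (X/Y)

dY/dX = 2·e^X
At X = 7: dY/dX = 2·e^7, Y = 2·e^7

Elasticity = (2·e^7) · (7 / (2·e^7)) = 7

Interpretation: for a small percentage change in X, the percentage change in Y is approximately 7.00 times as large.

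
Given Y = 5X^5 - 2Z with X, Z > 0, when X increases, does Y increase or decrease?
Y increases

Taking the partial derivative:
∂Y/∂X = 25X^4

∂Y/∂X = 25X^4 > 0 (assuming positive values)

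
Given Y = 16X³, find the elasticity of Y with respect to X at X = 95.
Elasticity = 3

Elasticity = (dY/dX) · (X/Y)

dY/dX = 48·X²
At X = 95: dY/dX = 433200, Y = 13718000

Elasticity = 433200 · (95 / 13718000) = 3

Interpretation: for a small percentage change in X, the percentage change in Y is approximately 3.00 times as large.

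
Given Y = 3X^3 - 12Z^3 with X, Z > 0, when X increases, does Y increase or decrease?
Y increases

Taking the partial derivative:
∂Y/∂X = 9X^2

∂Y/∂X = 9X^2 > 0 (assuming positive values)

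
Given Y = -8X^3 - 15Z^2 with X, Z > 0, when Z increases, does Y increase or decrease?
Y decreases

Taking the partial derivative:
∂Y/∂Z = -30Z

∂Y/∂Z = -30Z < 0 (assuming positive values)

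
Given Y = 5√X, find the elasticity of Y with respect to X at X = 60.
Elasticity = 1/2

Elasticity = (dY/dX) · (X/Y)

dY/dX = 5/(2·√X)
At X = 60: dY/dX = √15/12, Y = 10·√15

Elasticity = (√15/12) · (60 / (10·√15)) = 1/2

Interpretation: for a small percentage change in X, the percentage change in Y is approximately 0.50 times as large.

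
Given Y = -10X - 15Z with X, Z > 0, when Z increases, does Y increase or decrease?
Y decreases

Taking the partial derivative:
∂Y/∂Z = -15

∂Y/∂Z = -15 < 0 (assuming positive values)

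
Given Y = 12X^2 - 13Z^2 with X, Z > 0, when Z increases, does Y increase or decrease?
Y decreases

Taking the partial derivative:
∂Y/∂Z = -26Z

∂Y/∂Z = -26Z < 0 (assuming positive values)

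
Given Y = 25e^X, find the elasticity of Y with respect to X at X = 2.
Elasticity = 2

Elasticity = (dY/dX) · (X/Y)

dY/dX = 25·e^X
At X = 2: dY/dX = 25·e^2, Y = 25·e^2

Elasticity = (25·e^2) · (2 / (25·e^2)) = 2

Interpretation: for a small percentage change in X, the percentage change in Y is approximately 2.00 times as large.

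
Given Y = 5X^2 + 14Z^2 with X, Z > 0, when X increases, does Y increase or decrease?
Y increases

Taking the partial derivative:
∂Y/∂X = 10X

∂Y/∂X = 10X > 0 (assuming positive values)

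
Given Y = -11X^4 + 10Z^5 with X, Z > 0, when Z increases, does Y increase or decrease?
Y increases

Taking the partial derivative:
∂Y/∂Z = 50Z^4

∂Y/∂Z = 50Z^4 > 0 (assuming positive values)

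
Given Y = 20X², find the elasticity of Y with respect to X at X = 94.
Elasticity = 2

Elasticity = (dY/dX) · (X/Y)

dY/dX = 40·X
At X = 94: dY/dX = 3760, Y = 176720

Elasticity = 3760 · (94 / 176720) = 2

Interpretation: for a small percentage change in X, the percentage change in Y is approximately 2.00 times as large.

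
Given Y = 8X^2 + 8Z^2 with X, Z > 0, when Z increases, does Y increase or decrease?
Y increases

Taking the partial derivative:
∂Y/∂Z = 16Z

∂Y/∂Z = 16Z > 0 (assuming positive values)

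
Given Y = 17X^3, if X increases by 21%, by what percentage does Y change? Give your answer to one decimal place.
77.2%

For Y = 17X^3:
If X → X(1 + 0.21)
Then Y → Y · (1 + 0.21)^3
     ≈ Y · 1.7716

Percentage change = ((1 + 0.21)^3 − 1) × 100% ≈ 77.2%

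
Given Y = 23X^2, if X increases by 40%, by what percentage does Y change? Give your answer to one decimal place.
96.0%

For Y = 23X^2:
If X → X(1 + 0.4)
Then Y → Y · (1 + 0.4)^2
     = Y · 1.9600

Percentage change = ((1 + 0.4)^2 − 1) × 100% = 96.0%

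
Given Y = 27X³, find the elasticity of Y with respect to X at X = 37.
Elasticity = 3

Elasticity = (dY/dX) · (X/Y)

dY/dX = 81·X²
At X = 37: dY/dX = 110889, Y = 1367631

Elasticity = 110889 · (37 / 1367631) = 3

Interpretation: for a small percentage change in X, the percentage change in Y is approximately 3.00 times as large.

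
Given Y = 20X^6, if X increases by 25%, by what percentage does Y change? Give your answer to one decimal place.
281.5%

For Y = 20X^6:
If X → X(1 + 0.25)
Then Y → Y · (1 + 0.25)^6
     ≈ Y · 3.8147

Percentage change = ((1 + 0.25)^6 − 1) × 100% ≈ 281.5%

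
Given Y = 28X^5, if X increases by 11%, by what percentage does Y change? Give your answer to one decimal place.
68.5%

For Y = 28X^5:
If X → X(1 + 0.11)
Then Y → Y · (1 + 0.11)^5
     ≈ Y · 1.6851

Percentage change = ((1 + 0.11)^5 − 1) × 100% ≈ 68.5%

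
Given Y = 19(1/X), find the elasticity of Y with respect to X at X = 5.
Elasticity = -1

Elasticity = (dY/dX) · (X/Y)

dY/dX = -19/X²
At X = 5: dY/dX = -19/25, Y = 19/5

Elasticity = (-19/25) · (5 / (19/5)) = -1

Interpretation: for a small percentage change in X, the percentage change in Y is approximately -1.00 times as large.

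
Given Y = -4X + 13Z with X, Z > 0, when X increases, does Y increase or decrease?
Y decreases

Taking the partial derivative:
∂Y/∂X = -4

∂Y/∂X = -4 < 0 (assuming positive values)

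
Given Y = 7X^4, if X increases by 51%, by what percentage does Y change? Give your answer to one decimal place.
419.9%

For Y = 7X^4:
If X → X(1 + 0.51)
Then Y → Y · (1 + 0.51)^4
     ≈ Y · 5.1989

Percentage change = ((1 + 0.51)^4 − 1) × 100% ≈ 419.9%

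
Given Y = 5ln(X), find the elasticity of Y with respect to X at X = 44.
Elasticity = 1/ln(44) ≈ 0.2643

Elasticity = (dY/dX) · (X/Y)

dY/dX = 5/X
At X = 44: dY/dX = 5/44, Y = 5·ln(44)

Elasticity = (5/44) · (44 / (5·ln(44))) = 1/ln(44) ≈ 0.2643

Interpretation: for a small percentage change in X, the percentage change in Y is approximately 0.26 times as large.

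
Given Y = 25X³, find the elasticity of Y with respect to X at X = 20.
Elasticity = 3

Elasticity = (dY/dX) · (X/Y)

dY/dX = 75·X²
At X = 20: dY/dX = 30000, Y = 200000

Elasticity = 30000 · (20 / 200000) = 3

Interpretation: for a small percentage change in X, the percentage change in Y is approximately 3.00 times as large.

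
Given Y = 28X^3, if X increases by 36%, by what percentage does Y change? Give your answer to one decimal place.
151.5%

For Y = 28X^3:
If X → X(1 + 0.36)
Then Y → Y · (1 + 0.36)^3
     ≈ Y · 2.5155

Percentage change = ((1 + 0.36)^3 − 1) × 100% ≈ 151.5%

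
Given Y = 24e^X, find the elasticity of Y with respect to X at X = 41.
Elasticity = 41

Elasticity = (dY/dX) · (X/Y)

dY/dX = 24·e^X
At X = 41: dY/dX = 24·e^41, Y = 24·e^41

Elasticity = (24·e^41) · (41 / (24·e^41)) = 41

Interpretation: for a small percentage change in X, the percentage change in Y is approximately 41.00 times as large.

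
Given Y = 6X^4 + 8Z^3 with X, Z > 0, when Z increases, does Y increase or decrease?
Y increases

Taking the partial derivative:
∂Y/∂Z = 24Z^2

∂Y/∂Z = 24Z^2 > 0 (assuming positive values)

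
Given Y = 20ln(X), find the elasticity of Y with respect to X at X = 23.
Elasticity = 1/ln(23) ≈ 0.3189

Elasticity = (dY/dX) · (X/Y)

dY/dX = 20/X
At X = 23: dY/dX = 20/23, Y = 20·ln(23)

Elasticity = (20/23) · (23 / (20·ln(23))) = 1/ln(23) ≈ 0.3189

Interpretation: for a small percentage change in X, the percentage change in Y is approximately 0.32 times as large.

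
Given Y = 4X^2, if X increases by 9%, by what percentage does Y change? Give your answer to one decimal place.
18.8%

For Y = 4X^2:
If X → X(1 + 0.09)
Then Y → Y · (1 + 0.09)^2
     = Y · 1.1881

Percentage change = ((1 + 0.09)^2 − 1) × 100% ≈ 18.8%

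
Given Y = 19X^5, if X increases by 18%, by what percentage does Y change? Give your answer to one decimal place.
128.8%

For Y = 19X^5:
If X → X(1 + 0.18)
Then Y → Y · (1 + 0.18)^5
     ≈ Y · 2.2878

Percentage change = ((1 + 0.18)^5 − 1) × 100% ≈ 128.8%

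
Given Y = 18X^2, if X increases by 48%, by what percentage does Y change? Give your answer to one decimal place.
119.0%

For Y = 18X^2:
If X → X(1 + 0.48)
Then Y → Y · (1 + 0.48)^2
     = Y · 2.1904

Percentage change = ((1 + 0.48)^2 − 1) × 100% ≈ 119.0%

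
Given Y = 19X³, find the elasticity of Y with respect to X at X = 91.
Elasticity = 3

Elasticity = (dY/dX) · (X/Y)

dY/dX = 57·X²
At X = 91: dY/dX = 472017, Y = 14317849

Elasticity = 472017 · (91 / 14317849) = 3

Interpretation: for a small percentage change in X, the percentage change in Y is approximately 3.00 times as large.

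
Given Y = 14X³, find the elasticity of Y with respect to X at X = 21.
Elasticity = 3

Elasticity = (dY/dX) · (X/Y)

dY/dX = 42·X²
At X = 21: dY/dX = 18522, Y = 129654

Elasticity = 18522 · (21 / 129654) = 3

Interpretation: for a small percentage change in X, the percentage change in Y is approximately 3.00 times as large.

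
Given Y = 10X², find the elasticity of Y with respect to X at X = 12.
Elasticity = 2

Elasticity = (dY/dX) · (X/Y)

dY/dX = 20·X
At X = 12: dY/dX = 240, Y = 1440

Elasticity = 240 · (12 / 1440) = 2

Interpretation: for a small percentage change in X, the percentage change in Y is approximately 2.00 times as large.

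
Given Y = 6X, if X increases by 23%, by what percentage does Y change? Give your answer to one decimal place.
23.0%

For Y = 6X:
If X → X(1 + 0.23)
Then Y → Y · (1 + 0.23)^1
     = Y · 1.2300

Percentage change = ((1 + 0.23)^1 − 1) × 100% = 23.0%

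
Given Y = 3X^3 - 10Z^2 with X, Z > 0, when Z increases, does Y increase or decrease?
Y decreases

Taking the partial derivative:
∂Y/∂Z = -20Z

∂Y/∂Z = -20Z < 0 (assuming positive values)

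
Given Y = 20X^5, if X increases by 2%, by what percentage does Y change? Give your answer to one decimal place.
10.4%

For Y = 20X^5:
If X → X(1 + 0.02)
Then Y → Y · (1 + 0.02)^5
     ≈ Y · 1.1041

Percentage change = ((1 + 0.02)^5 − 1) × 100% ≈ 10.4%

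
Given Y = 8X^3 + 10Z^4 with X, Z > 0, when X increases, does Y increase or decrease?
Y increases

Taking the partial derivative:
∂Y/∂X = 24X^2

∂Y/∂X = 24X^2 > 0 (assuming positive values)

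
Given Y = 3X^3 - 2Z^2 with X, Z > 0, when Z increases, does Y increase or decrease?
Y decreases

Taking the partial derivative:
∂Y/∂Z = -4Z

∂Y/∂Z = -4Z < 0 (assuming positive values)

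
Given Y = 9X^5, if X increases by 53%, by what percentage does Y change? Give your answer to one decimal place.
738.4%

For Y = 9X^5:
If X → X(1 + 0.53)
Then Y → Y · (1 + 0.53)^5
     ≈ Y · 8.3841

Percentage change = ((1 + 0.53)^5 − 1) × 100% ≈ 738.4%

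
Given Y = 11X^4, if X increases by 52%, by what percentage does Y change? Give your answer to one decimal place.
433.8%

For Y = 11X^4:
If X → X(1 + 0.52)
Then Y → Y · (1 + 0.52)^4
     ≈ Y · 5.3379

Percentage change = ((1 + 0.52)^4 − 1) × 100% ≈ 433.8%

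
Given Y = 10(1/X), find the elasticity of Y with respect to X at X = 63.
Elasticity = -1

Elasticity = (dY/dX) · (X/Y)

dY/dX = -10/X²
At X = 63: dY/dX = -10/3969, Y = 10/63

Elasticity = (-10/3969) · (63 / (10/63)) = -1

Interpretation: for a small percentage change in X, the percentage change in Y is approximately -1.00 times as large.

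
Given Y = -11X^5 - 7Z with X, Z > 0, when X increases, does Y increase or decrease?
Y decreases

Taking the partial derivative:
∂Y/∂X = -55X^4

∂Y/∂X = -55X^4 < 0 (assuming positive values)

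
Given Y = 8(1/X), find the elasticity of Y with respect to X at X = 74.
Elasticity = -1

Elasticity = (dY/dX) · (X/Y)

dY/dX = -8/X²
At X = 74: dY/dX = -2/1369, Y = 4/37

Elasticity = (-2/1369) · (74 / (4/37)) = -1

Interpretation: for a small percentage change in X, the percentage change in Y is approximately -1.00 times as large.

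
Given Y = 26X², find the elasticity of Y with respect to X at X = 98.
Elasticity = 2

Elasticity = (dY/dX) · (X/Y)

dY/dX = 52·X
At X = 98: dY/dX = 5096, Y = 249704

Elasticity = 5096 · (98 / 249704) = 2

Interpretation: for a small percentage change in X, the percentage change in Y is approximately 2.00 times as large.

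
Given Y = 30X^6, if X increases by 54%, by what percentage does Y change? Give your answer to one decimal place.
1233.9%

For Y = 30X^6:
If X → X(1 + 0.54)
Then Y → Y · (1 + 0.54)^6
     ≈ Y · 13.3390

Percentage change = ((1 + 0.54)^6 − 1) × 100% ≈ 1233.9%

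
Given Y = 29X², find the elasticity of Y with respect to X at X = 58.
Elasticity = 2

Elasticity = (dY/dX) · (X/Y)

dY/dX = 58·X
At X = 58: dY/dX = 3364, Y = 97556

Elasticity = 3364 · (58 / 97556) = 2

Interpretation: for a small percentage change in X, the percentage change in Y is approximately 2.00 times as large.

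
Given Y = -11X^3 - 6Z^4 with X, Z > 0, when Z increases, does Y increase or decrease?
Y decreases

Taking the partial derivative:
∂Y/∂Z = -24Z^3

∂Y/∂Z = -24Z^3 < 0 (assuming positive values)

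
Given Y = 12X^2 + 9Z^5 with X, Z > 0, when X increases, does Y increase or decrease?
Y increases

Taking the partial derivative:
∂Y/∂X = 24X

∂Y/∂X = 24X > 0 (assuming positive values)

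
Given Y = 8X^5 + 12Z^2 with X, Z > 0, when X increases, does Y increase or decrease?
Y increases

Taking the partial derivative:
∂Y/∂X = 40X^4

∂Y/∂X = 40X^4 > 0 (assuming positive values)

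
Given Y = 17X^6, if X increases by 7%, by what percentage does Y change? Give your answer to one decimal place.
50.1%

For Y = 17X^6:
If X → X(1 + 0.07)
Then Y → Y · (1 + 0.07)^6
     ≈ Y · 1.5007

Percentage change = ((1 + 0.07)^6 − 1) × 100% ≈ 50.1%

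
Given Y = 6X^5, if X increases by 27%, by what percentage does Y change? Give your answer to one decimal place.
230.4%

For Y = 6X^5:
If X → X(1 + 0.27)
Then Y → Y · (1 + 0.27)^5
     ≈ Y · 3.3038

Percentage change = ((1 + 0.27)^5 − 1) × 100% ≈ 230.4%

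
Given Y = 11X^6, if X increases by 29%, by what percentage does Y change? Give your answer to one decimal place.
360.8%

For Y = 11X^6:
If X → X(1 + 0.29)
Then Y → Y · (1 + 0.29)^6
     ≈ Y · 4.6083

Percentage change = ((1 + 0.29)^6 − 1) × 100% ≈ 360.8%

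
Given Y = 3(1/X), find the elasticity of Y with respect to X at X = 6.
Elasticity = -1

Elasticity = (dY/dX) · (X/Y)

dY/dX = -3/X²
At X = 6: dY/dX = -1/12, Y = 1/2

Elasticity = (-1/12) · (6 / (1/2)) = -1

Interpretation: for a small percentage change in X, the percentage change in Y is approximately -1.00 times as large.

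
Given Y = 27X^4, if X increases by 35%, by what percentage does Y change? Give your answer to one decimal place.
232.2%

For Y = 27X^4:
If X → X(1 + 0.35)
Then Y → Y · (1 + 0.35)^4
     ≈ Y · 3.3215

Percentage change = ((1 + 0.35)^4 − 1) × 100% ≈ 232.2%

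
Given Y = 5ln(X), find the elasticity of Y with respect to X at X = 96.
Elasticity = 1/ln(96) ≈ 0.2191

Elasticity = (dY/dX) · (X/Y)

dY/dX = 5/X
At X = 96: dY/dX = 5/96, Y = 5·ln(96)

Elasticity = (5/96) · (96 / (5·ln(96))) = 1/ln(96) ≈ 0.2191

Interpretation: for a small percentage change in X, the percentage change in Y is approximately 0.22 times as large.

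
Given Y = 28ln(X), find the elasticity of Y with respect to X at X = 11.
Elasticity = 1/ln(11) ≈ 0.4170

Elasticity = (dY/dX) · (X/Y)

dY/dX = 28/X
At X = 11: dY/dX = 28/11, Y = 28·ln(11)

Elasticity = (28/11) · (11 / (28·ln(11))) = 1/ln(11) ≈ 0.4170

Interpretation: for a small percentage change in X, the percentage change in Y is approximately 0.42 times as large.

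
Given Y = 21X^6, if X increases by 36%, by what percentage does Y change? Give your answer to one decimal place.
532.8%

For Y = 21X^6:
If X → X(1 + 0.36)
Then Y → Y · (1 + 0.36)^6
     ≈ Y · 6.3275

Percentage change = ((1 + 0.36)^6 − 1) × 100% ≈ 532.8%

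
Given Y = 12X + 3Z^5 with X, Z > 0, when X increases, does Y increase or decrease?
Y increases

Taking the partial derivative:
∂Y/∂X = 12

∂Y/∂X = 12 > 0 (assuming positive values)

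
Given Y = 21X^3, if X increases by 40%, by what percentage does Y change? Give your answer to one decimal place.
174.4%

For Y = 21X^3:
If X → X(1 + 0.4)
Then Y → Y · (1 + 0.4)^3
     = Y · 2.7440

Percentage change = ((1 + 0.4)^3 − 1) × 100% = 174.4%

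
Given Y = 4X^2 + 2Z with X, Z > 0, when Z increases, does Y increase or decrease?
Y increases

Taking the partial derivative:
∂Y/∂Z = 2

∂Y/∂Z = 2 > 0 (assuming positive values)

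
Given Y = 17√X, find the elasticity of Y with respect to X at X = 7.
Elasticity = 1/2

Elasticity = (dY/dX) · (X/Y)

dY/dX = 17/(2·√X)
At X = 7: dY/dX = 17·√7/14, Y = 17·√7

Elasticity = (17·√7/14) · (7 / (17·√7)) = 1/2

Interpretation: for a small percentage change in X, the percentage change in Y is approximately 0.50 times as large.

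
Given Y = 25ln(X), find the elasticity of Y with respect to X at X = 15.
Elasticity = 1/ln(15) ≈ 0.3693

Elasticity = (dY/dX) · (X/Y)

dY/dX = 25/X
At X = 15: dY/dX = 5/3, Y = 25·ln(15)

Elasticity = (5/3) · (15 / (25·ln(15))) = 1/ln(15) ≈ 0.3693

Interpretation: for a small percentage change in X, the percentage change in Y is approximately 0.37 times as large.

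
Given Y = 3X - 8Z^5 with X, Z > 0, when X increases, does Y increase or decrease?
Y increases

Taking the partial derivative:
∂Y/∂X = 3

∂Y/∂X = 3 > 0 (assuming positive values)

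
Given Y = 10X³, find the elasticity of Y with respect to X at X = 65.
Elasticity = 3

Elasticity = (dY/dX) · (X/Y)

dY/dX = 30·X²
At X = 65: dY/dX = 126750, Y = 2746250

Elasticity = 126750 · (65 / 2746250) = 3

Interpretation: for a small percentage change in X, the percentage change in Y is approximately 3.00 times as large.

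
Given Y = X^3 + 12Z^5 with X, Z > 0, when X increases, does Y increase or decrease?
Y increases

Taking the partial derivative:
∂Y/∂X = 3X^2

∂Y/∂X = 3X^2 > 0 (assuming positive values)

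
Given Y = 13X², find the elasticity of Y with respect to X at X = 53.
Elasticity = 2

Elasticity = (dY/dX) · (X/Y)

dY/dX = 26·X
At X = 53: dY/dX = 1378, Y = 36517

Elasticity = 1378 · (53 / 36517) = 2

Interpretation: for a small percentage change in X, the percentage change in Y is approximately 2.00 times as large.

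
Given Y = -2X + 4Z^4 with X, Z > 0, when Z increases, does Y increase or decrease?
Y increases

Taking the partial derivative:
∂Y/∂Z = 16Z^3

∂Y/∂Z = 16Z^3 > 0 (assuming positive values)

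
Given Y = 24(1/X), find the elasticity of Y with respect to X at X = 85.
Elasticity = -1

Elasticity = (dY/dX) · (X/Y)

dY/dX = -24/X²
At X = 85: dY/dX = -24/7225, Y = 24/85

Elasticity = (-24/7225) · (85 / (24/85)) = -1

Interpretation: for a small percentage change in X, the percentage change in Y is approximately -1.00 times as large.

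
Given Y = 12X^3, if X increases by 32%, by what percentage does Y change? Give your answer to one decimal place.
130.0%

For Y = 12X^3:
If X → X(1 + 0.32)
Then Y → Y · (1 + 0.32)^3
     ≈ Y · 2.3000

Percentage change = ((1 + 0.32)^3 − 1) × 100% ≈ 130.0%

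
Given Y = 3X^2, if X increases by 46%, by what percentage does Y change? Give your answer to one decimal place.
113.2%

For Y = 3X^2:
If X → X(1 + 0.46)
Then Y → Y · (1 + 0.46)^2
     = Y · 2.1316

Percentage change = ((1 + 0.46)^2 − 1) × 100% ≈ 113.2%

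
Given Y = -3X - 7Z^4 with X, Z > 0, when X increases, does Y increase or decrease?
Y decreases

Taking the partial derivative:
∂Y/∂X = -3

∂Y/∂X = -3 < 0 (assuming positive values)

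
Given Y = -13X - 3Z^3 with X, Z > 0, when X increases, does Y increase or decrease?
Y decreases

Taking the partial derivative:
∂Y/∂X = -13

∂Y/∂X = -13 < 0 (assuming positive values)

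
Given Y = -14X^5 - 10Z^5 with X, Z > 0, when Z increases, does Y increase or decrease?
Y decreases

Taking the partial derivative:
∂Y/∂Z = -50Z^4

∂Y/∂Z = -50Z^4 < 0 (assuming positive values)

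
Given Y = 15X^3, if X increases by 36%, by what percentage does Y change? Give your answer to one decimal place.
151.5%

For Y = 15X^3:
If X → X(1 + 0.36)
Then Y → Y · (1 + 0.36)^3
     ≈ Y · 2.5155

Percentage change = ((1 + 0.36)^3 − 1) × 100% ≈ 151.5%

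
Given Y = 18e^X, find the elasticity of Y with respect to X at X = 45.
Elasticity = 45

Elasticity = (dY/dX) · (X/Y)

dY/dX = 18·e^X
At X = 45: dY/dX = 18·e^45, Y = 18·e^45

Elasticity = (18·e^45) · (45 / (18·e^45)) = 45

Interpretation: for a small percentage change in X, the percentage change in Y is approximately 45.00 times as large.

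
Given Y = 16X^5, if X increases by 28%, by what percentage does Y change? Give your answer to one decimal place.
243.6%

For Y = 16X^5:
If X → X(1 + 0.28)
Then Y → Y · (1 + 0.28)^5
     ≈ Y · 3.4360

Percentage change = ((1 + 0.28)^5 − 1) × 100% ≈ 243.6%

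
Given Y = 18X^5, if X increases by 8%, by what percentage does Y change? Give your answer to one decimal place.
46.9%

For Y = 18X^5:
If X → X(1 + 0.08)
Then Y → Y · (1 + 0.08)^5
     ≈ Y · 1.4693

Percentage change = ((1 + 0.08)^5 − 1) × 100% ≈ 46.9%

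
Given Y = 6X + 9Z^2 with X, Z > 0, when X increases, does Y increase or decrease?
Y increases

Taking the partial derivative:
∂Y/∂X = 6

∂Y/∂X = 6 > 0 (assuming positive values)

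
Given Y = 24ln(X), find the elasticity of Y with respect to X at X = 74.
Elasticity = 1/ln(74) ≈ 0.2323

Elasticity = (dY/dX) · (X/Y)

dY/dX = 24/X
At X = 74: dY/dX = 12/37, Y = 24·ln(74)

Elasticity = (12/37) · (74 / (24·ln(74))) = 1/ln(74) ≈ 0.2323

Interpretation: for a small percentage change in X, the percentage change in Y is approximately 0.23 times as large.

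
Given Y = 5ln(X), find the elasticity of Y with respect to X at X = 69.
Elasticity = 1/ln(69) ≈ 0.2362

Elasticity = (dY/dX) · (X/Y)

dY/dX = 5/X
At X = 69: dY/dX = 5/69, Y = 5·ln(69)

Elasticity = (5/69) · (69 / (5·ln(69))) = 1/ln(69) ≈ 0.2362

Interpretation: for a small percentage change in X, the percentage change in Y is approximately 0.24 times as large.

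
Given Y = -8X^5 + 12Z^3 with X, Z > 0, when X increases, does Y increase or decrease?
Y decreases

Taking the partial derivative:
∂Y/∂X = -40X^4

∂Y/∂X = -40X^4 < 0 (assuming positive values)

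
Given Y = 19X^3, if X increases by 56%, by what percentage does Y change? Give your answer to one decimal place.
279.6%

For Y = 19X^3:
If X → X(1 + 0.56)
Then Y → Y · (1 + 0.56)^3
     ≈ Y · 3.7964

Percentage change = ((1 + 0.56)^3 − 1) × 100% ≈ 279.6%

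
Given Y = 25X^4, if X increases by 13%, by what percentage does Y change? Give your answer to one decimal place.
63.0%

For Y = 25X^4:
If X → X(1 + 0.13)
Then Y → Y · (1 + 0.13)^4
     ≈ Y · 1.6305

Percentage change = ((1 + 0.13)^4 − 1) × 100% ≈ 63.0%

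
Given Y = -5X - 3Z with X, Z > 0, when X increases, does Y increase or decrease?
Y decreases

Taking the partial derivative:
∂Y/∂X = -5

∂Y/∂X = -5 < 0 (assuming positive values)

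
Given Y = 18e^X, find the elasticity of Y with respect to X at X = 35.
Elasticity = 35

Elasticity = (dY/dX) · (X/Y)

dY/dX = 18·e^X
At X = 35: dY/dX = 18·e^35, Y = 18·e^35

Elasticity = (18·e^35) · (35 / (18·e^35)) = 35

Interpretation: for a small percentage change in X, the percentage change in Y is approximately 35.00 times as large.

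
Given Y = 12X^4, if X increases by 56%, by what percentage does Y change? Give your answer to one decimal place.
492.2%

For Y = 12X^4:
If X → X(1 + 0.56)
Then Y → Y · (1 + 0.56)^4
     ≈ Y · 5.9224

Percentage change = ((1 + 0.56)^4 − 1) × 100% ≈ 492.2%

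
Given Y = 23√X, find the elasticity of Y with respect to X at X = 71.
Elasticity = 1/2

Elasticity = (dY/dX) · (X/Y)

dY/dX = 23/(2·√X)
At X = 71: dY/dX = 23·√71/142, Y = 23·√71

Elasticity = (23·√71/142) · (71 / (23·√71)) = 1/2

Interpretation: for a small percentage change in X, the percentage change in Y is approximately 0.50 times as large.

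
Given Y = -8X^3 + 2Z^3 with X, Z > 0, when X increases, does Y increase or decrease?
Y decreases

Taking the partial derivative:
∂Y/∂X = -24X^2

∂Y/∂X = -24X^2 < 0 (assuming positive values)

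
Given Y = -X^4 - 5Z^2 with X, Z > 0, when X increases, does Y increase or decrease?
Y decreases

Taking the partial derivative:
∂Y/∂X = -4X^3

∂Y/∂X = -4X^3 < 0 (assuming positive values)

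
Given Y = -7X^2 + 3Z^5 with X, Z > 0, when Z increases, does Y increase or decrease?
Y increases

Taking the partial derivative:
∂Y/∂Z = 15Z^4

∂Y/∂Z = 15Z^4 > 0 (assuming positive values)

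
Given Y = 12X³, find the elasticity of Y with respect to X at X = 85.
Elasticity = 3

Elasticity = (dY/dX) · (X/Y)

dY/dX = 36·X²
At X = 85: dY/dX = 260100, Y = 7369500

Elasticity = 260100 · (85 / 7369500) = 3

Interpretation: for a small percentage change in X, the percentage change in Y is approximately 3.00 times as large.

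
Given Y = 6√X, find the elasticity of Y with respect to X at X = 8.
Elasticity = 1/2

Elasticity = (dY/dX) · (X/Y)

dY/dX = 3/√X
At X = 8: dY/dX = 3·√2/4, Y = 12·√2

Elasticity = (3·√2/4) · (8 / (12·√2)) = 1/2

Interpretation: for a small percentage change in X, the percentage change in Y is approximately 0.50 times as large.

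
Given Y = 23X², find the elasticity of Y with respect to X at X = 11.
Elasticity = 2

Elasticity = (dY/dX) · (X/Y)

dY/dX = 46·X
At X = 11: dY/dX = 506, Y = 2783

Elasticity = 506 · (11 / 2783) = 2

Interpretation: for a small percentage change in X, the percentage change in Y is approximately 2.00 times as large.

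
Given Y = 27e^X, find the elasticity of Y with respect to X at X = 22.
Elasticity = 22

Elasticity = (dY/dX) · (X/Y)

dY/dX = 27·e^X
At X = 22: dY/dX = 27·e^22, Y = 27·e^22

Elasticity = (27·e^22) · (22 / (27·e^22)) = 22

Interpretation: for a small percentage change in X, the percentage change in Y is approximately 22.00 times as large.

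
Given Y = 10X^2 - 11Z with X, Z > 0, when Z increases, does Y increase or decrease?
Y decreases

Taking the partial derivative:
∂Y/∂Z = -11

∂Y/∂Z = -11 < 0 (assuming positive values)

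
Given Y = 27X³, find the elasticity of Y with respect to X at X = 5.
Elasticity = 3

Elasticity = (dY/dX) · (X/Y)

dY/dX = 81·X²
At X = 5: dY/dX = 2025, Y = 3375

Elasticity = 2025 · (5 / 3375) = 3

Interpretation: for a small percentage change in X, the percentage change in Y is approximately 3.00 times as large.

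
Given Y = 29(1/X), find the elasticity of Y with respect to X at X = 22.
Elasticity = -1

Elasticity = (dY/dX) · (X/Y)

dY/dX = -29/X²
At X = 22: dY/dX = -29/484, Y = 29/22

Elasticity = (-29/484) · (22 / (29/22)) = -1

Interpretation: for a small percentage change in X, the percentage change in Y is approximately -1.00 times as large.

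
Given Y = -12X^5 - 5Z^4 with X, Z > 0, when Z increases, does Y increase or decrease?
Y decreases

Taking the partial derivative:
∂Y/∂Z = -20Z^3

∂Y/∂Z = -20Z^3 < 0 (assuming positive values)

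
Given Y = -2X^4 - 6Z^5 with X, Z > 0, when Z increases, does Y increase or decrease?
Y decreases

Taking the partial derivative:
∂Y/∂Z = -30Z^4

∂Y/∂Z = -30Z^4 < 0 (assuming positive values)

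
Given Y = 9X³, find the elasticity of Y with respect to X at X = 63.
Elasticity = 3

Elasticity = (dY/dX) · (X/Y)

dY/dX = 27·X²
At X = 63: dY/dX = 107163, Y = 2250423

Elasticity = 107163 · (63 / 2250423) = 3

Interpretation: for a small percentage change in X, the percentage change in Y is approximately 3.00 times as large.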